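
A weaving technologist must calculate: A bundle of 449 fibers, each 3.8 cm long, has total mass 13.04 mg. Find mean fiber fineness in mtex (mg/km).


Formula: fineness (mtex) = mass (mg) / total length (km) = (mass_mg / total_length_m) * 1000
Step 1: Convert fiber length: 3.8 cm = 0.038 m
Step 2: Total fiber length = 449 * 0.038 = 17.062 m
Step 3: Linear density = 13.04 mg / 17.062 m = 0.7643 mg/m
Step 4: fineness = 0.7643 * 1000 = 764.3 mtex

764.3 mtex


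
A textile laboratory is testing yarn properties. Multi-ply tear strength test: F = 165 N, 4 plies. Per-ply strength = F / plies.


Formula: Per-ply strength = Total force / Number of plies
Per-ply = 165 N / 4
Per-ply = 41.25 N

41.25 N


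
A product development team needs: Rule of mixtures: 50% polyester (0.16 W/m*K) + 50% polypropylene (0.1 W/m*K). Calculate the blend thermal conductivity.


Formula: Blend property = (fraction_A * property_A) + (fraction_B * property_B)
Step 1: Contribution A = 50/100 * 0.16 W/m*K = 0.08 W/m*K
Step 2: Contribution B = 50/100 * 0.1 W/m*K = 0.05 W/m*K
Step 3: Blend thermal conductivity = 0.08 + 0.05 = 0.13 W/m*K

0.13 W/m*K


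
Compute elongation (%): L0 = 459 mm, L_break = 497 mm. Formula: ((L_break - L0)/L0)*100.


Formula: Elongation (%) = ((L_break - L0) / L0) * 100
Step 1: Extension = 497 - 459 = 38 mm
Step 2: Elongation = (38 / 459) * 100
Step 3: Elongation = 0.082789 * 100 = 8.2789% ≈ 8.3%

8.3%


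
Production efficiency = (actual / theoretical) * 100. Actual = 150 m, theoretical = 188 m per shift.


Formula: Efficiency% = (Actual output / Theoretical output) * 100
Efficiency% = (150 / 188) * 100
Efficiency% = 0.797872 * 100 = 79.7872% ≈ 79.8%

79.8%


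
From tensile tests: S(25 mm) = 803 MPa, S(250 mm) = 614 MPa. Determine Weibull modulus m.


Formula: m = ln(L1/L2) / ln(S2/S1)
Step 1: ln(L1/L2) = ln(25/250) = -2.30259
Step 2: S2/S1 = 614/803 = 0.76463
Step 3: ln(S2/S1) = ln(0.76463) = -0.26836
Step 4: m = -2.30259 / -0.26836 = 8.58

8.58 (Weibull m)


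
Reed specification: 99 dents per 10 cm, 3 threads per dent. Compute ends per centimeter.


Formula: EPC = (dents per 10 cm * ends per dent) / 10
Step 1: Total ends per 10 cm = 99 * 3 = 297
Step 2: EPC = 297 / 10 = 29.7 ends/cm

29.7 ends/cm


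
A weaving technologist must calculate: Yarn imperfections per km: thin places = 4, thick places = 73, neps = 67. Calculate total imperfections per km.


Formula: Total = thin places + thick places + neps
Total = 4 + 73 + 67
Total = 144 imperfections/km

144 imperfections/km


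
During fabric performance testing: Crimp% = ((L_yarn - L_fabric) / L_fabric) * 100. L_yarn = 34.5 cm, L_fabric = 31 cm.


Formula: Crimp% = ((L_yarn - L_fabric) / L_fabric) * 100
Step 1: Extension = 34.5 - 31 = 3.5 cm
Step 2: Crimp% = (3.5 / 31) * 100
Step 3: Crimp% = 0.112903 * 100 = 11.2903% ≈ 11.3%

11.3%


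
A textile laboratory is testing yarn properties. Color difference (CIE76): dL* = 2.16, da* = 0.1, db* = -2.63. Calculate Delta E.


Formula: Delta E = sqrt(dL*^2 + da*^2 + db*^2)
Step 1: dL*^2 = 2.16^2 = 4.6656
Step 2: da*^2 = 0.1^2 = 0.01
Step 3: db*^2 = (-2.63)^2 = 6.9169
Step 4: Sum = 4.6656 + 0.01 + 6.9169 = 11.5925
Step 5: Delta E = sqrt(11.5925) = 3.4

3.4 Delta E


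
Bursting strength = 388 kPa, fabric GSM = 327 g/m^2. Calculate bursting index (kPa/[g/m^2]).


Formula: Bursting Index = Bursting Strength / Fabric GSM
BI = 388 kPa / 327 g/m^2
BI = 1.187 kPa/(g/m^2)

1.187 kPa/(g/m^2)


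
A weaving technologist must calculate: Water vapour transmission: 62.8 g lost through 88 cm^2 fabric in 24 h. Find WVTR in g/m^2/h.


Formula: WVTR = mass_loss / (area * time)
Step 1: Convert area: 88 cm^2 = 0.0088 m^2
Step 2: WVTR = 62.8 g / (0.0088 m^2 * 24 h)
Step 3: WVTR = 62.8 / 0.2112 = 297.3 g/m^2/h

297.3 g/m^2/h


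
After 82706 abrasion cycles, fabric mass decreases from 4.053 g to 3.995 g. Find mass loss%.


Formula: Mass loss% = ((m_before - m_after) / m_before) * 100
Step 1: Mass loss = 4.053 - 3.995 = 0.058 g
Step 2: Ratio = 0.058 / 4.053 = 0.0143104
Step 3: Mass loss% = 0.0143104 * 100 = 1.43104% ≈ 1.43%

1.43%


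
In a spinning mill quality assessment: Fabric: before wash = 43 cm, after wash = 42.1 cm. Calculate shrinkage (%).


Formula: Shrinkage% = ((L_before - L_after) / L_before) * 100
Step 1: Shrinkage = 43 - 42.1 = 0.9 cm
Step 2: Shrinkage% = (0.9 / 43) * 100
Step 3: Shrinkage% = 0.02093 * 100 = 2.093% ≈ 2.1%

2.1%


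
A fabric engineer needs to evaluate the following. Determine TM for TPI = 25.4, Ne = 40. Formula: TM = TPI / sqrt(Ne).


Formula: TM = TPI / sqrt(Ne)
Step 1: sqrt(Ne) = sqrt(40) = 6.3246
Step 2: TM = 25.4 / 6.3246 = 4.02

4.02 TM


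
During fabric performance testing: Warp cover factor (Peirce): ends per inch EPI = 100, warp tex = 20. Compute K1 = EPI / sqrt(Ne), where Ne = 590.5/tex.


Formula: K1 = EPI / sqrt(Ne), with Ne = 590.5 / tex_warp
Step 1: Ne = 590.5 / 20 = 29.525
Step 2: sqrt(Ne) = sqrt(29.525) = 5.4337
Step 3: K1 = 100 / 5.4337 = 18.4

18.4


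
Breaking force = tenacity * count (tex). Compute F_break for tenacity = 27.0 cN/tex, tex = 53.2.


Formula: Breaking force = Tenacity * Linear density
F = 27.0 cN/tex * 53.2 tex
F = 1436.40 cN

1436.40 cN


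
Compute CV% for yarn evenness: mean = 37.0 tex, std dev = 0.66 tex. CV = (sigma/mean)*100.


Formula: CV% = (standard deviation / mean) * 100
Step 1: Ratio = 0.66 / 37.0 = 0.017838
Step 2: CV% = 0.017838 * 100 = 1.7838% ≈ 1.8%

1.8%


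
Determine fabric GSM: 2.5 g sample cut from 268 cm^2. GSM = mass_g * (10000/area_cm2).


Formula: GSM = mass_g / area_m2
Step 1: Convert area: 268 cm^2 = 268 / 10000 = 0.0268 m^2
Step 2: GSM = 2.5 g / 0.0268 m^2 = 93.3 g/m^2

93.3 g/m^2


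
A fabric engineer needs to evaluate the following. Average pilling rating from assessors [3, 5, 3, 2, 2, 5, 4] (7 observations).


Formula: Mean = sum / count
Sum = 3 + 5 + 3 + 2 + 2 + 5 + 4 = 24
Mean = 24 / 7 = 3.4

3.4


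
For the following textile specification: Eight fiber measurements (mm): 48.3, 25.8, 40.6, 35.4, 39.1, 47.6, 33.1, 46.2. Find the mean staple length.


Formula: Mean = sum of lengths / count
Sum = 48.3 + 25.8 + 40.6 + 35.4 + 39.1 + 47.6 + 33.1 + 46.2
Sum = 316.1 mm
Mean = 316.1 / 8 = 39.51 mm

39.51 mm


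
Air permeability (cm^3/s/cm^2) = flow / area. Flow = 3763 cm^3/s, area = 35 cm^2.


Formula: Air Permeability = Airflow / Test Area
AP = 3763 cm^3/s / 35 cm^2
AP = 107.5 cm^3/s/cm^2

107.5 cm^3/s/cm^2


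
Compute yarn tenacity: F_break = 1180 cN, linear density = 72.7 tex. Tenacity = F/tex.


Formula: Tenacity = Breaking force / Linear density
Tenacity = 1180 cN / 72.7 tex
Tenacity = 16.23 cN/tex

16.23 cN/tex


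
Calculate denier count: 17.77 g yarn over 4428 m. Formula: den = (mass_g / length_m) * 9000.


Formula: den = (mass_g / length_m) * 9000
Substituting: den = (17.77 / 4428) * 9000
Intermediate: 17.77 / 4428 = 0.0040131 g/m
den = 0.0040131 * 9000 = 36.1 denier

36.1 denier


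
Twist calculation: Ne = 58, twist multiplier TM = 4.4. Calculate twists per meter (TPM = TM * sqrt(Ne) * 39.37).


Formula: TPM = TM * sqrt(Ne) * 39.37
Step 1: sqrt(Ne) = sqrt(58) = 7.6158
Step 2: TM * sqrt(Ne) = 4.4 * 7.6158 = 33.5095
Step 3: TPM = 33.5095 * 39.37 = 1319 twists/m

1319 twists/m


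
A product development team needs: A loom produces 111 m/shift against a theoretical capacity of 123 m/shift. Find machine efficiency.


Formula: Efficiency% = (Actual output / Theoretical output) * 100
Efficiency% = (111 / 123) * 100
Efficiency% = 0.902439 * 100 = 90.2439% ≈ 90.2%

90.2%


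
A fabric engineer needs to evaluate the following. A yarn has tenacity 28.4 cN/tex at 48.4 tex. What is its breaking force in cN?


Formula: Breaking force = Tenacity * Linear density
F = 28.4 cN/tex * 48.4 tex
F = 1374.56 cN

1374.56 cN


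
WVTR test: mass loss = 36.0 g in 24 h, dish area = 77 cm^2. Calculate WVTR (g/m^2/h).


Formula: WVTR = mass_loss / (area * time)
Step 1: Convert area: 77 cm^2 = 0.0077 m^2
Step 2: WVTR = 36.0 g / (0.0077 m^2 * 24 h)
Step 3: WVTR = 36.0 / 0.1848 = 194.8 g/m^2/h

194.8 g/m^2/h


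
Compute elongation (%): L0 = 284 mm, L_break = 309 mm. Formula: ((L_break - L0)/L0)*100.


Formula: Elongation (%) = ((L_break - L0) / L0) * 100
Step 1: Extension = 309 - 284 = 25 mm
Step 2: Elongation = (25 / 284) * 100
Step 3: Elongation = 0.088028 * 100 = 8.8028% ≈ 8.8%

8.8%


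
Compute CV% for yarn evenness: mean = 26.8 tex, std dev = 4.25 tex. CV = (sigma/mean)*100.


Formula: CV% = (standard deviation / mean) * 100
Step 1: Ratio = 4.25 / 26.8 = 0.158582
Step 2: CV% = 0.158582 * 100 = 15.8582% ≈ 15.9%

15.9%


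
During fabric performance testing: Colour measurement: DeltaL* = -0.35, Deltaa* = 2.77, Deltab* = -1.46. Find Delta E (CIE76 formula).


Formula: Delta E = sqrt(dL*^2 + da*^2 + db*^2)
Step 1: dL*^2 = (-0.35)^2 = 0.1225
Step 2: da*^2 = 2.77^2 = 7.6729
Step 3: db*^2 = (-1.46)^2 = 2.1316
Step 4: Sum = 0.1225 + 7.6729 + 2.1316 = 9.927
Step 5: Delta E = sqrt(9.927) = 3.15

3.15 Delta E


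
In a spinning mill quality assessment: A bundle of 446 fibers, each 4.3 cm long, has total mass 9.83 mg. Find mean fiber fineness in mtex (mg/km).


Formula: fineness (mtex) = mass (mg) / total length (km) = (mass_mg / total_length_m) * 1000
Step 1: Convert fiber length: 4.3 cm = 0.043 m
Step 2: Total fiber length = 446 * 0.043 = 19.178 m
Step 3: Linear density = 9.83 mg / 19.178 m = 0.5126 mg/m
Step 4: fineness = 0.5126 * 1000 = 512.6 mtex

512.6 mtex


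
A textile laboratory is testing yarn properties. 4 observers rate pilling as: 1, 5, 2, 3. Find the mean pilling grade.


Formula: Mean = sum / count
Sum = 1 + 5 + 2 + 3 = 11
Mean = 11 / 4 = 2.8

2.8


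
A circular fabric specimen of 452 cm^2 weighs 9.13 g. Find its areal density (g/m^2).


Formula: GSM = mass_g / area_m2
Step 1: Convert area: 452 cm^2 = 452 / 10000 = 0.0452 m^2
Step 2: GSM = 9.13 g / 0.0452 m^2 = 202.0 g/m^2

202.0 g/m^2


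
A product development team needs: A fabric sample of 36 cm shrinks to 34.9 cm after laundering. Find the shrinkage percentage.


Formula: Shrinkage% = ((L_before - L_after) / L_before) * 100
Step 1: Shrinkage = 36 - 34.9 = 1.1 cm
Step 2: Shrinkage% = (1.1 / 36) * 100
Step 3: Shrinkage% = 0.030556 * 100 = 3.0556% ≈ 3.1%

3.1%


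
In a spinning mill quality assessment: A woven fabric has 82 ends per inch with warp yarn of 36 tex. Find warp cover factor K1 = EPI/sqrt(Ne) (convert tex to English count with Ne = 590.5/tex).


Formula: K1 = EPI / sqrt(Ne), with Ne = 590.5 / tex_warp
Step 1: Ne = 590.5 / 36 = 16.403
Step 2: sqrt(Ne) = sqrt(16.403) = 4.0501
Step 3: K1 = 82 / 4.0501 = 20.2

20.2


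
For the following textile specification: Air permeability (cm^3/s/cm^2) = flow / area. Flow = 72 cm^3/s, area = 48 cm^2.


Formula: Air Permeability = Airflow / Test Area
AP = 72 cm^3/s / 48 cm^2
AP = 1.5 cm^3/s/cm^2

1.5 cm^3/s/cm^2


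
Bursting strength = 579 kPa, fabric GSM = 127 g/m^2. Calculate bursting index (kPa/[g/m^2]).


Formula: Bursting Index = Bursting Strength / Fabric GSM
BI = 579 kPa / 127 g/m^2
BI = 4.559 kPa/(g/m^2)

4.559 kPa/(g/m^2)


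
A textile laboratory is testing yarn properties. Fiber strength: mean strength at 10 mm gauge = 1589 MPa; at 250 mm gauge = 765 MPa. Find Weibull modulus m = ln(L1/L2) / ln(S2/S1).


Formula: m = ln(L1/L2) / ln(S2/S1)
Step 1: ln(L1/L2) = ln(10/250) = -3.21888
Step 2: S2/S1 = 765/1589 = 0.48143
Step 3: ln(S2/S1) = ln(0.48143) = -0.73099
Step 4: m = -3.21888 / -0.73099 = 4.40

4.40 (Weibull m)


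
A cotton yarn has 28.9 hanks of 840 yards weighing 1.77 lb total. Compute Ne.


Formula: Ne = hanks / mass_lb
Substituting: Ne = 28.9 / 1.77
Ne = 16.3

16.3 Ne


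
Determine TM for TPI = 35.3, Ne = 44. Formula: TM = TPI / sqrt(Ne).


Formula: TM = TPI / sqrt(Ne)
Step 1: sqrt(Ne) = sqrt(44) = 6.6332
Step 2: TM = 35.3 / 6.6332 = 5.32

5.32 TM


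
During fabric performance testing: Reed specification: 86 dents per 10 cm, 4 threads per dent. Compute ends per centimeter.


Formula: EPC = (dents per 10 cm * ends per dent) / 10
Step 1: Total ends per 10 cm = 86 * 4 = 344
Step 2: EPC = 344 / 10 = 34.4 ends/cm

34.4 ends/cm


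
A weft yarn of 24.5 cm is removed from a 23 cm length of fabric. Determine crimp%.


Formula: Crimp% = ((L_yarn - L_fabric) / L_fabric) * 100
Step 1: Extension = 24.5 - 23 = 1.5 cm
Step 2: Crimp% = (1.5 / 23) * 100
Step 3: Crimp% = 0.065217 * 100 = 6.5217% ≈ 6.5%

6.5%


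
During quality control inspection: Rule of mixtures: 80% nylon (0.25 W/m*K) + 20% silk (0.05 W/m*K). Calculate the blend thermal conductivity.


Formula: Blend property = (fraction_A * property_A) + (fraction_B * property_B)
Step 1: Contribution A = 80/100 * 0.25 W/m*K = 0.2 W/m*K
Step 2: Contribution B = 20/100 * 0.05 W/m*K = 0.01 W/m*K
Step 3: Blend thermal conductivity = 0.2 + 0.01 = 0.21 W/m*K

0.21 W/m*K


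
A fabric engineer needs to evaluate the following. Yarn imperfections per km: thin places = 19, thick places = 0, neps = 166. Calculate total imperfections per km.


Formula: Total = thin places + thick places + neps
Total = 19 + 0 + 166
Total = 185 imperfections/km

185 imperfections/km


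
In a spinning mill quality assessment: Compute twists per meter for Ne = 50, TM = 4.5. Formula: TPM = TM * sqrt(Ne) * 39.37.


Formula: TPM = TM * sqrt(Ne) * 39.37
Step 1: sqrt(Ne) = sqrt(50) = 7.0711
Step 2: TM * sqrt(Ne) = 4.5 * 7.0711 = 31.82
Step 3: TPM = 31.82 * 39.37 = 1253 twists/m

1253 twists/m


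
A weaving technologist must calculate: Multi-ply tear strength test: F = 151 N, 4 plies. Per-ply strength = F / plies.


Formula: Per-ply strength = Total force / Number of plies
Per-ply = 151 N / 4
Per-ply = 37.75 N

37.75 N


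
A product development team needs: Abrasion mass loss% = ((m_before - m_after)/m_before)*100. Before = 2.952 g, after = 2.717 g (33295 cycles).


Formula: Mass loss% = ((m_before - m_after) / m_before) * 100
Step 1: Mass loss = 2.952 - 2.717 = 0.235 g
Step 2: Ratio = 0.235 / 2.952 = 0.079607
Step 3: Mass loss% = 0.079607 * 100 = 7.9607% ≈ 7.96%

7.96%


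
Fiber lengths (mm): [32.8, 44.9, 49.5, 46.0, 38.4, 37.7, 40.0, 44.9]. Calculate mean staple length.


Formula: Mean = sum of lengths / count
Sum = 32.8 + 44.9 + 49.5 + 46.0 + 38.4 + 37.7 + 40.0 + 44.9
Sum = 334.2 mm
Mean = 334.2 / 8 = 41.78 mm

41.78 mm


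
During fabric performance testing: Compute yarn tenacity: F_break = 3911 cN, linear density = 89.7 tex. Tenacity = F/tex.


Formula: Tenacity = Breaking force / Linear density
Tenacity = 3911 cN / 89.7 tex
Tenacity = 43.60 cN/tex

43.60 cN/tex


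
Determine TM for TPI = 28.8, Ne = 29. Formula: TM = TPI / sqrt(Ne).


Formula: TM = TPI / sqrt(Ne)
Step 1: sqrt(Ne) = sqrt(29) = 5.3852
Step 2: TM = 28.8 / 5.3852 = 5.35

5.35 TM


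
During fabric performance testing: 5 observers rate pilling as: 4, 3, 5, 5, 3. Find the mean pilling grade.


Formula: Mean = sum / count
Sum = 4 + 3 + 5 + 5 + 3 = 20
Mean = 20 / 5 = 4.0

4.0


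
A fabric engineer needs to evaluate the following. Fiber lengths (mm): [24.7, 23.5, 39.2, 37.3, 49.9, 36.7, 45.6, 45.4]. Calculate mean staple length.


Formula: Mean = sum of lengths / count
Sum = 24.7 + 23.5 + 39.2 + 37.3 + 49.9 + 36.7 + 45.6 + 45.4
Sum = 302.3 mm
Mean = 302.3 / 8 = 37.79 mm

37.79 mm


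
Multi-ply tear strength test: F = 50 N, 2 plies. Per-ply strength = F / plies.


Formula: Per-ply strength = Total force / Number of plies
Per-ply = 50 N / 2
Per-ply = 25 N

25 N


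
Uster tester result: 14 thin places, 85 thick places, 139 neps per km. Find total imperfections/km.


Formula: Total = thin places + thick places + neps
Total = 14 + 85 + 139
Total = 238 imperfections/km

238 imperfections/km


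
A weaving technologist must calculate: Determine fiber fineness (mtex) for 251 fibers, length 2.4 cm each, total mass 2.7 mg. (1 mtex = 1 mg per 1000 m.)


Formula: fineness (mtex) = mass (mg) / total length (km) = (mass_mg / total_length_m) * 1000
Step 1: Convert fiber length: 2.4 cm = 0.024 m
Step 2: Total fiber length = 251 * 0.024 = 6.024 m
Step 3: Linear density = 2.7 mg / 6.024 m = 0.4482 mg/m
Step 4: fineness = 0.4482 * 1000 = 448.2 mtex

448.2 mtex


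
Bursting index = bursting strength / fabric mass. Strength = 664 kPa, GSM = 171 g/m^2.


Formula: Bursting Index = Bursting Strength / Fabric GSM
BI = 664 kPa / 171 g/m^2
BI = 3.883 kPa/(g/m^2)

3.883 kPa/(g/m^2)


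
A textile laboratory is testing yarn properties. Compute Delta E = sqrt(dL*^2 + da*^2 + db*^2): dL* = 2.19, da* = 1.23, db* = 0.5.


Formula: Delta E = sqrt(dL*^2 + da*^2 + db*^2)
Step 1: dL*^2 = 2.19^2 = 4.7961
Step 2: da*^2 = 1.23^2 = 1.5129
Step 3: db*^2 = 0.5^2 = 0.25
Step 4: Sum = 4.7961 + 1.5129 + 0.25 = 6.559
Step 5: Delta E = sqrt(6.559) = 2.56

2.56 Delta E


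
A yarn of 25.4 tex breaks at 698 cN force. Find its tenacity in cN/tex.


Formula: Tenacity = Breaking force / Linear density
Tenacity = 698 cN / 25.4 tex
Tenacity = 27.48 cN/tex

27.48 cN/tex


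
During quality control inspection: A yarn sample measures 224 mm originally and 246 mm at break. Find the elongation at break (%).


Formula: Elongation (%) = ((L_break - L0) / L0) * 100
Step 1: Extension = 246 - 224 = 22 mm
Step 2: Elongation = (22 / 224) * 100
Step 3: Elongation = 0.098214 * 100 = 9.8214% ≈ 9.8%

9.8%


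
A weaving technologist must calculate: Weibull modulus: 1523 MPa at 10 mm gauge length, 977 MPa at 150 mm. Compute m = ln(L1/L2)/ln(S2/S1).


Formula: m = ln(L1/L2) / ln(S2/S1)
Step 1: ln(L1/L2) = ln(10/150) = -2.70805
Step 2: S2/S1 = 977/1523 = 0.6415
Step 3: ln(S2/S1) = ln(0.6415) = -0.44395
Step 4: m = -2.70805 / -0.44395 = 6.10

6.10 (Weibull m)


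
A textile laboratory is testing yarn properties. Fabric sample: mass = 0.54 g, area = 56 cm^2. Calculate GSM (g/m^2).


Formula: GSM = mass_g / area_m2
Step 1: Convert area: 56 cm^2 = 56 / 10000 = 0.0056 m^2
Step 2: GSM = 0.54 g / 0.0056 m^2 = 96.4 g/m^2

96.4 g/m^2


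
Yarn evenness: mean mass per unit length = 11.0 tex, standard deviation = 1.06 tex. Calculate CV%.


Formula: CV% = (standard deviation / mean) * 100
Step 1: Ratio = 1.06 / 11.0 = 0.096364
Step 2: CV% = 0.096364 * 100 = 9.6364% ≈ 9.6%

9.6%


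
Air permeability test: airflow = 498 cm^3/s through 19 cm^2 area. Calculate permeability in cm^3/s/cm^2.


Formula: Air Permeability = Airflow / Test Area
AP = 498 cm^3/s / 19 cm^2
AP = 26.2 cm^3/s/cm^2

26.2 cm^3/s/cm^2


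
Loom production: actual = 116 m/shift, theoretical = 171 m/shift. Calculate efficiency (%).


Formula: Efficiency% = (Actual output / Theoretical output) * 100
Efficiency% = (116 / 171) * 100
Efficiency% = 0.678363 * 100 = 67.8363% ≈ 67.8%

67.8%


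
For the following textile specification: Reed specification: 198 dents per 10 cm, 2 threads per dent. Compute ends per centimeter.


Formula: EPC = (dents per 10 cm * ends per dent) / 10
Step 1: Total ends per 10 cm = 198 * 2 = 396
Step 2: EPC = 396 / 10 = 39.6 ends/cm

39.6 ends/cm


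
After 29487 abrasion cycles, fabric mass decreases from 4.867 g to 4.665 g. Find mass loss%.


Formula: Mass loss% = ((m_before - m_after) / m_before) * 100
Step 1: Mass loss = 4.867 - 4.665 = 0.202 g
Step 2: Ratio = 0.202 / 4.867 = 0.041504
Step 3: Mass loss% = 0.041504 * 100 = 4.1504% ≈ 4.15%

4.15%


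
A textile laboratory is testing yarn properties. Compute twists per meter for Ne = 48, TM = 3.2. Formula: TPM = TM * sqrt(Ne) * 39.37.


Formula: TPM = TM * sqrt(Ne) * 39.37
Step 1: sqrt(Ne) = sqrt(48) = 6.9282
Step 2: TM * sqrt(Ne) = 3.2 * 6.9282 = 22.1702
Step 3: TPM = 22.1702 * 39.37 = 873 twists/m

873 twists/m


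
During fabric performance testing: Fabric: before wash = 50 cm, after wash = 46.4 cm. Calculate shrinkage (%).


Formula: Shrinkage% = ((L_before - L_after) / L_before) * 100
Step 1: Shrinkage = 50 - 46.4 = 3.6 cm
Step 2: Shrinkage% = (3.6 / 50) * 100
Step 3: Shrinkage% = 0.072 * 100 = 7.2%

7.2%


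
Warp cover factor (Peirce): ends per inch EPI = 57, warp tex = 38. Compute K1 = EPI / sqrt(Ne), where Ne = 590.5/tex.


Formula: K1 = EPI / sqrt(Ne), with Ne = 590.5 / tex_warp
Step 1: Ne = 590.5 / 38 = 15.539
Step 2: sqrt(Ne) = sqrt(15.539) = 3.942
Step 3: K1 = 57 / 3.942 = 14.5

14.5


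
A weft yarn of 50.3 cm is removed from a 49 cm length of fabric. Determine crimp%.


Formula: Crimp% = ((L_yarn - L_fabric) / L_fabric) * 100
Step 1: Extension = 50.3 - 49 = 1.3 cm
Step 2: Crimp% = (1.3 / 49) * 100
Step 3: Crimp% = 0.026531 * 100 = 2.6531% ≈ 2.7%

2.7%


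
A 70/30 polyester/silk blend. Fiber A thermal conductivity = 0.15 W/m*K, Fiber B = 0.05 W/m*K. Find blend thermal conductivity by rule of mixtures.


Formula: Blend property = (fraction_A * property_A) + (fraction_B * property_B)
Step 1: Contribution A = 70/100 * 0.15 W/m*K = 0.105 W/m*K
Step 2: Contribution B = 30/100 * 0.05 W/m*K = 0.015 W/m*K
Step 3: Blend thermal conductivity = 0.105 + 0.015 = 0.12 W/m*K

0.12 W/m*K


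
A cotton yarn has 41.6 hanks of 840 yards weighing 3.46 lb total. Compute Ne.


Formula: Ne = hanks / mass_lb
Substituting: Ne = 41.6 / 3.46
Ne = 12.0

12.0 Ne


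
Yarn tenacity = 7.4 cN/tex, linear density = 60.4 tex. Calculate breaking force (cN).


Formula: Breaking force = Tenacity * Linear density
F = 7.4 cN/tex * 60.4 tex
F = 446.96 cN

446.96 cN


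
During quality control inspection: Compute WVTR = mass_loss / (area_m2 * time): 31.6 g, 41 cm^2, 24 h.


Formula: WVTR = mass_loss / (area * time)
Step 1: Convert area: 41 cm^2 = 0.0041 m^2
Step 2: WVTR = 31.6 g / (0.0041 m^2 * 24 h)
Step 3: WVTR = 31.6 / 0.0984 = 321.1 g/m^2/h

321.1 g/m^2/h


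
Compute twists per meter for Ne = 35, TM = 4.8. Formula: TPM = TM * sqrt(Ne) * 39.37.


Formula: TPM = TM * sqrt(Ne) * 39.37
Step 1: sqrt(Ne) = sqrt(35) = 5.9161
Step 2: TM * sqrt(Ne) = 4.8 * 5.9161 = 28.3973
Step 3: TPM = 28.3973 * 39.37 = 1118 twists/m

1118 twists/m


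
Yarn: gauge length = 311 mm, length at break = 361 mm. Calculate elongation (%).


Formula: Elongation (%) = ((L_break - L0) / L0) * 100
Step 1: Extension = 361 - 311 = 50 mm
Step 2: Elongation = (50 / 311) * 100
Step 3: Elongation = 0.160772 * 100 = 16.0772% ≈ 16.1%

16.1%


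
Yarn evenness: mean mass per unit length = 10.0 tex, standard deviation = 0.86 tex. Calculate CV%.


Formula: CV% = (standard deviation / mean) * 100
Step 1: Ratio = 0.86 / 10.0 = 0.086
Step 2: CV% = 0.086 * 100 = 8.6%

8.6%


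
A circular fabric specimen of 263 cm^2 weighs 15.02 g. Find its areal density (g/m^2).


Formula: GSM = mass_g / area_m2
Step 1: Convert area: 263 cm^2 = 263 / 10000 = 0.0263 m^2
Step 2: GSM = 15.02 g / 0.0263 m^2 = 571.1 g/m^2

571.1 g/m^2


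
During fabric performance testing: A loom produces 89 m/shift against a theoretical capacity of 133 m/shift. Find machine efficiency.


Formula: Efficiency% = (Actual output / Theoretical output) * 100
Efficiency% = (89 / 133) * 100
Efficiency% = 0.669173 * 100 = 66.9173% ≈ 66.9%

66.9%


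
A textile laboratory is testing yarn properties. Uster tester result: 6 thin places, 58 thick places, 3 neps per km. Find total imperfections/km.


Formula: Total = thin places + thick places + neps
Total = 6 + 58 + 3
Total = 67 imperfections/km

67 imperfections/km


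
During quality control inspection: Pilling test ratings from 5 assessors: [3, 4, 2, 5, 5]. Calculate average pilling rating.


Formula: Mean = sum / count
Sum = 3 + 4 + 2 + 5 + 5 = 19
Mean = 19 / 5 = 3.8

3.8


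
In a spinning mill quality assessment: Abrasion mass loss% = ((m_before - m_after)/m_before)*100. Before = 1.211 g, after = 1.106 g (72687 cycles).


Formula: Mass loss% = ((m_before - m_after) / m_before) * 100
Step 1: Mass loss = 1.211 - 1.106 = 0.105 g
Step 2: Ratio = 0.105 / 1.211 = 0.0867052
Step 3: Mass loss% = 0.0867052 * 100 = 8.67052% ≈ 8.67%

8.67%


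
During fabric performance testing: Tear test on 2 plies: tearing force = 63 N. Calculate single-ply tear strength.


Formula: Per-ply strength = Total force / Number of plies
Per-ply = 63 N / 2
Per-ply = 31.5 N

31.5 N


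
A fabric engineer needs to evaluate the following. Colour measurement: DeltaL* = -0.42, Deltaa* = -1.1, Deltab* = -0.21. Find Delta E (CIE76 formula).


Formula: Delta E = sqrt(dL*^2 + da*^2 + db*^2)
Step 1: dL*^2 = (-0.42)^2 = 0.1764
Step 2: da*^2 = (-1.1)^2 = 1.21
Step 3: db*^2 = (-0.21)^2 = 0.0441
Step 4: Sum = 0.1764 + 1.21 + 0.0441 = 1.4305
Step 5: Delta E = sqrt(1.4305) = 1.2

1.2 Delta E


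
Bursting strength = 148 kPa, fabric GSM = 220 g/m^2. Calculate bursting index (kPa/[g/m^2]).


Formula: Bursting Index = Bursting Strength / Fabric GSM
BI = 148 kPa / 220 g/m^2
BI = 0.673 kPa/(g/m^2)

0.673 kPa/(g/m^2)


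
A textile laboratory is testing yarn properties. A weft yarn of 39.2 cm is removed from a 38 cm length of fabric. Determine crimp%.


Formula: Crimp% = ((L_yarn - L_fabric) / L_fabric) * 100
Step 1: Extension = 39.2 - 38 = 1.2 cm
Step 2: Crimp% = (1.2 / 38) * 100
Step 3: Crimp% = 0.031579 * 100 = 3.1579% ≈ 3.2%

3.2%


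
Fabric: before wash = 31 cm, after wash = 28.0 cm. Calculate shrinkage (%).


Formula: Shrinkage% = ((L_before - L_after) / L_before) * 100
Step 1: Shrinkage = 31 - 28.0 = 3.0 cm
Step 2: Shrinkage% = (3.0 / 31) * 100
Step 3: Shrinkage% = 0.096774 * 100 = 9.6774% ≈ 9.7%

9.7%


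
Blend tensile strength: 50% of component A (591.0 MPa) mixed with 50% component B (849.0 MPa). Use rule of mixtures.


Formula: Blend property = (fraction_A * property_A) + (fraction_B * property_B)
Step 1: Contribution A = 50/100 * 591.0 MPa = 295.5 MPa
Step 2: Contribution B = 50/100 * 849.0 MPa = 424.5 MPa
Step 3: Blend tensile strength = 295.5 + 424.5 = 720.0 MPa

720.0 MPa


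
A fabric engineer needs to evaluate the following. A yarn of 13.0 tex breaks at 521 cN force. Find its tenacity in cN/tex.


Formula: Tenacity = Breaking force / Linear density
Tenacity = 521 cN / 13.0 tex
Tenacity = 40.08 cN/tex

40.08 cN/tex


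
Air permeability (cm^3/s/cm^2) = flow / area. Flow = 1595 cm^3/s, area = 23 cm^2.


Formula: Air Permeability = Airflow / Test Area
AP = 1595 cm^3/s / 23 cm^2
AP = 69.3 cm^3/s/cm^2

69.3 cm^3/s/cm^2


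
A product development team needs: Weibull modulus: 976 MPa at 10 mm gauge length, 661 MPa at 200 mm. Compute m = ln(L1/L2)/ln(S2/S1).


Formula: m = ln(L1/L2) / ln(S2/S1)
Step 1: ln(L1/L2) = ln(10/200) = -2.99573
Step 2: S2/S1 = 661/976 = 0.67725
Step 3: ln(S2/S1) = ln(0.67725) = -0.38971
Step 4: m = -2.99573 / -0.38971 = 7.69

7.69 (Weibull m)


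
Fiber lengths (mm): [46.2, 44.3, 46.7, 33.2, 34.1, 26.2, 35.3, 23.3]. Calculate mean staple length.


Formula: Mean = sum of lengths / count
Sum = 46.2 + 44.3 + 46.7 + 33.2 + 34.1 + 26.2 + 35.3 + 23.3
Sum = 289.3 mm
Mean = 289.3 / 8 = 36.16 mm

36.16 mm


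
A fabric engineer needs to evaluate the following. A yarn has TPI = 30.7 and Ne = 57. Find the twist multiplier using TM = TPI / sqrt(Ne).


Formula: TM = TPI / sqrt(Ne)
Step 1: sqrt(Ne) = sqrt(57) = 7.5498
Step 2: TM = 30.7 / 7.5498 = 4.07

4.07 TM


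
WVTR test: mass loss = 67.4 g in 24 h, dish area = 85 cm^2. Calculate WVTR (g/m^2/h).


Formula: WVTR = mass_loss / (area * time)
Step 1: Convert area: 85 cm^2 = 0.0085 m^2
Step 2: WVTR = 67.4 g / (0.0085 m^2 * 24 h)
Step 3: WVTR = 67.4 / 0.204 = 330.4 g/m^2/h

330.4 g/m^2/h


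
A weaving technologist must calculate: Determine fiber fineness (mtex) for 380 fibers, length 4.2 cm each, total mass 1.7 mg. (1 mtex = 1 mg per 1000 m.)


Formula: fineness (mtex) = mass (mg) / total length (km) = (mass_mg / total_length_m) * 1000
Step 1: Convert fiber length: 4.2 cm = 0.042 m
Step 2: Total fiber length = 380 * 0.042 = 15.96 m
Step 3: Linear density = 1.7 mg / 15.96 m = 0.1065 mg/m
Step 4: fineness = 0.1065 * 1000 = 106.5 mtex

106.5 mtex


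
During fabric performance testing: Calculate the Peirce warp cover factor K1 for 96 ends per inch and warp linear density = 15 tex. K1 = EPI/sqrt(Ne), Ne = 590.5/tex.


Formula: K1 = EPI / sqrt(Ne), with Ne = 590.5 / tex_warp
Step 1: Ne = 590.5 / 15 = 39.367
Step 2: sqrt(Ne) = sqrt(39.367) = 6.2743
Step 3: K1 = 96 / 6.2743 = 15.3

15.3


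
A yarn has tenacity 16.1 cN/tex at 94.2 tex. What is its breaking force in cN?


Formula: Breaking force = Tenacity * Linear density
F = 16.1 cN/tex * 94.2 tex
F = 1516.62 cN

1516.62 cN


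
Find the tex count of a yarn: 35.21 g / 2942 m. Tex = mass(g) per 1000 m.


Formula: Tex = (mass_g / length_m) * 1000
Substituting: Tex = (35.21 / 2942) * 1000
Intermediate: 35.21 / 2942 = 0.01196805 g/m
Tex = 0.01196805 * 1000 = 11.97 tex

11.97 tex


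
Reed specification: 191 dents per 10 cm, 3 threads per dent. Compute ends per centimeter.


Formula: EPC = (dents per 10 cm * ends per dent) / 10
Step 1: Total ends per 10 cm = 191 * 3 = 573
Step 2: EPC = 573 / 10 = 57.3 ends/cm

57.3 ends/cm


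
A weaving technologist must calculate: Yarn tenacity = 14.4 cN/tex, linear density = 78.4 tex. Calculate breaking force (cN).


Formula: Breaking force = Tenacity * Linear density
F = 14.4 cN/tex * 78.4 tex
F = 1128.96 cN

1128.96 cN


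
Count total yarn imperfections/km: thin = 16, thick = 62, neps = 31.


Formula: Total = thin places + thick places + neps
Total = 16 + 62 + 31
Total = 109 imperfections/km

109 imperfections/km


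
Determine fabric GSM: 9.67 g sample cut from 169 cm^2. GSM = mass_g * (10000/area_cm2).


Formula: GSM = mass_g / area_m2
Step 1: Convert area: 169 cm^2 = 169 / 10000 = 0.0169 m^2
Step 2: GSM = 9.67 g / 0.0169 m^2 = 572.2 g/m^2

572.2 g/m^2


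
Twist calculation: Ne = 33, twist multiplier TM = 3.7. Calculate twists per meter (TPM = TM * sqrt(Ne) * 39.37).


Formula: TPM = TM * sqrt(Ne) * 39.37
Step 1: sqrt(Ne) = sqrt(33) = 5.7446
Step 2: TM * sqrt(Ne) = 3.7 * 5.7446 = 21.255
Step 3: TPM = 21.255 * 39.37 = 837 twists/m

837 twists/m


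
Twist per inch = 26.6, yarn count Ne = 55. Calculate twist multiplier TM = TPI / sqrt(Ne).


Formula: TM = TPI / sqrt(Ne)
Step 1: sqrt(Ne) = sqrt(55) = 7.4162
Step 2: TM = 26.6 / 7.4162 = 3.59

3.59 TM


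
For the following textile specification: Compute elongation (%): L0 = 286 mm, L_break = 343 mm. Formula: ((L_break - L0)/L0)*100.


Formula: Elongation (%) = ((L_break - L0) / L0) * 100
Step 1: Extension = 343 - 286 = 57 mm
Step 2: Elongation = (57 / 286) * 100
Step 3: Elongation = 0.199301 * 100 = 19.9301% ≈ 19.9%

19.9%


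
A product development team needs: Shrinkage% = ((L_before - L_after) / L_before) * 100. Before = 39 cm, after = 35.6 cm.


Formula: Shrinkage% = ((L_before - L_after) / L_before) * 100
Step 1: Shrinkage = 39 - 35.6 = 3.4 cm
Step 2: Shrinkage% = (3.4 / 39) * 100
Step 3: Shrinkage% = 0.087179 * 100 = 8.7179% ≈ 8.7%

8.7%


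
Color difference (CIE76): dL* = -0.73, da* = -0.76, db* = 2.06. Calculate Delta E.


Formula: Delta E = sqrt(dL*^2 + da*^2 + db*^2)
Step 1: dL*^2 = (-0.73)^2 = 0.5329
Step 2: da*^2 = (-0.76)^2 = 0.5776
Step 3: db*^2 = 2.06^2 = 4.2436
Step 4: Sum = 0.5329 + 0.5776 + 4.2436 = 5.3541
Step 5: Delta E = sqrt(5.3541) = 2.31

2.31 Delta E


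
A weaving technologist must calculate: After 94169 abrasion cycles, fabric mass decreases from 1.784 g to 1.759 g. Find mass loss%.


Formula: Mass loss% = ((m_before - m_after) / m_before) * 100
Step 1: Mass loss = 1.784 - 1.759 = 0.025 g
Step 2: Ratio = 0.025 / 1.784 = 0.0140135
Step 3: Mass loss% = 0.0140135 * 100 = 1.40135% ≈ 1.40%

1.40%


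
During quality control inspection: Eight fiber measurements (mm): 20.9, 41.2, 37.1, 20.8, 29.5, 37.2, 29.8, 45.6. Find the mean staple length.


Formula: Mean = sum of lengths / count
Sum = 20.9 + 41.2 + 37.1 + 20.8 + 29.5 + 37.2 + 29.8 + 45.6
Sum = 262.1 mm
Mean = 262.1 / 8 = 32.76 mm

32.76 mm


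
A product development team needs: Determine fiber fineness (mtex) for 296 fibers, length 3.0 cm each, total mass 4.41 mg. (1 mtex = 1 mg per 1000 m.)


Formula: fineness (mtex) = mass (mg) / total length (km) = (mass_mg / total_length_m) * 1000
Step 1: Convert fiber length: 3.0 cm = 0.03 m
Step 2: Total fiber length = 296 * 0.03 = 8.88 m
Step 3: Linear density = 4.41 mg / 8.88 m = 0.4966 mg/m
Step 4: fineness = 0.4966 * 1000 = 496.6 mtex

496.6 mtex


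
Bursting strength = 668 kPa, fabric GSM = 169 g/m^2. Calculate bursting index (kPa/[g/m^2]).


Formula: Bursting Index = Bursting Strength / Fabric GSM
BI = 668 kPa / 169 g/m^2
BI = 3.953 kPa/(g/m^2)

3.953 kPa/(g/m^2)


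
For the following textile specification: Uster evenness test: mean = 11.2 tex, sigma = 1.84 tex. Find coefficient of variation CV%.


Formula: CV% = (standard deviation / mean) * 100
Step 1: Ratio = 1.84 / 11.2 = 0.164286
Step 2: CV% = 0.164286 * 100 = 16.4286% ≈ 16.4%

16.4%


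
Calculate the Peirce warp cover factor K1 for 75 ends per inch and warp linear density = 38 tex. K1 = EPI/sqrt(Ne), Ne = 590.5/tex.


Formula: K1 = EPI / sqrt(Ne), with Ne = 590.5 / tex_warp
Step 1: Ne = 590.5 / 38 = 15.539
Step 2: sqrt(Ne) = sqrt(15.539) = 3.942
Step 3: K1 = 75 / 3.942 = 19.0

19.0


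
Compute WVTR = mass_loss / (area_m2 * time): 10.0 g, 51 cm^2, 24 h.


Formula: WVTR = mass_loss / (area * time)
Step 1: Convert area: 51 cm^2 = 0.0051 m^2
Step 2: WVTR = 10.0 g / (0.0051 m^2 * 24 h)
Step 3: WVTR = 10.0 / 0.1224 = 81.7 g/m^2/h

81.7 g/m^2/h


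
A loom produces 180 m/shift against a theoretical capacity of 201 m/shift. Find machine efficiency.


Formula: Efficiency% = (Actual output / Theoretical output) * 100
Efficiency% = (180 / 201) * 100
Efficiency% = 0.895522 * 100 = 89.5522% ≈ 89.6%

89.6%


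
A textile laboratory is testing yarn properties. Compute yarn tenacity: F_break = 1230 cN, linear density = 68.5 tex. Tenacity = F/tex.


Formula: Tenacity = Breaking force / Linear density
Tenacity = 1230 cN / 68.5 tex
Tenacity = 17.96 cN/tex

17.96 cN/tex


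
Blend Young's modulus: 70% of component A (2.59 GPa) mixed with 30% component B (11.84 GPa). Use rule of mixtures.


Formula: Blend property = (fraction_A * property_A) + (fraction_B * property_B)
Step 1: Contribution A = 70/100 * 2.59 GPa = 1.813 GPa
Step 2: Contribution B = 30/100 * 11.84 GPa = 3.552 GPa
Step 3: Blend Young's modulus = 1.813 + 3.552 = 5.365 GPa

5.365 GPa


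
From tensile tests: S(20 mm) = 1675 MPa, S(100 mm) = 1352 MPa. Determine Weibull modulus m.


Formula: m = ln(L1/L2) / ln(S2/S1)
Step 1: ln(L1/L2) = ln(20/100) = -1.60944
Step 2: S2/S1 = 1352/1675 = 0.80716
Step 3: ln(S2/S1) = ln(0.80716) = -0.21423
Step 4: m = -1.60944 / -0.21423 = 7.51

7.51 (Weibull m)


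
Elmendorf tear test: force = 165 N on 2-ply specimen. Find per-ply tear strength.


Formula: Per-ply strength = Total force / Number of plies
Per-ply = 165 N / 2
Per-ply = 82.5 N

82.5 N


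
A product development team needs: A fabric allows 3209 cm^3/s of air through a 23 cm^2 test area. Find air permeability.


Formula: Air Permeability = Airflow / Test Area
AP = 3209 cm^3/s / 23 cm^2
AP = 139.5 cm^3/s/cm^2

139.5 cm^3/s/cm^2


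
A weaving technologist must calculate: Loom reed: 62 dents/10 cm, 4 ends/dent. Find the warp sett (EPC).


Formula: EPC = (dents per 10 cm * ends per dent) / 10
Step 1: Total ends per 10 cm = 62 * 4 = 248
Step 2: EPC = 248 / 10 = 24.8 ends/cm

24.8 ends/cm


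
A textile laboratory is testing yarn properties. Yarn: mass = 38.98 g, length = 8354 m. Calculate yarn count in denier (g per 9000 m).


Formula: den = (mass_g / length_m) * 9000
Substituting: den = (38.98 / 8354) * 9000
Intermediate: 38.98 / 8354 = 0.00466603 g/m
den = 0.00466603 * 9000 = 42.0 denier

42.0 denier


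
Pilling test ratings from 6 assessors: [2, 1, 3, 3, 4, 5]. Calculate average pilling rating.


Formula: Mean = sum / count
Sum = 2 + 1 + 3 + 3 + 4 + 5 = 18
Mean = 18 / 6 = 3.0

3.0


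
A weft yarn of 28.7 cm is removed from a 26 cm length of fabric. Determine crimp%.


Formula: Crimp% = ((L_yarn - L_fabric) / L_fabric) * 100
Step 1: Extension = 28.7 - 26 = 2.7 cm
Step 2: Crimp% = (2.7 / 26) * 100
Step 3: Crimp% = 0.103846 * 100 = 10.3846% ≈ 10.4%

10.4%


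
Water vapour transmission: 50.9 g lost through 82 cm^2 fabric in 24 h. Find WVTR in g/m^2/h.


Formula: WVTR = mass_loss / (area * time)
Step 1: Convert area: 82 cm^2 = 0.0082 m^2
Step 2: WVTR = 50.9 g / (0.0082 m^2 * 24 h)
Step 3: WVTR = 50.9 / 0.1968 = 258.6 g/m^2/h

258.6 g/m^2/h


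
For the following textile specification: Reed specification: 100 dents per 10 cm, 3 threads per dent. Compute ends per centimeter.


Formula: EPC = (dents per 10 cm * ends per dent) / 10
Step 1: Total ends per 10 cm = 100 * 3 = 300
Step 2: EPC = 300 / 10 = 30.0 ends/cm

30.0 ends/cm


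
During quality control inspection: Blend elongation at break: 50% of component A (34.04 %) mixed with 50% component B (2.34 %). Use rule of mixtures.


Formula: Blend property = (fraction_A * property_A) + (fraction_B * property_B)
Step 1: Contribution A = 50/100 * 34.04 % = 17.02 %
Step 2: Contribution B = 50/100 * 2.34 % = 1.17 %
Step 3: Blend elongation at break = 17.02 + 1.17 = 18.19 %

18.19 %


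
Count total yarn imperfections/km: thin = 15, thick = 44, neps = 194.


Formula: Total = thin places + thick places + neps
Total = 15 + 44 + 194
Total = 253 imperfections/km

253 imperfections/km


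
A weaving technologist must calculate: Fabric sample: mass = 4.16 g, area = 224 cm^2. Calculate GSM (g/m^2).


Formula: GSM = mass_g / area_m2
Step 1: Convert area: 224 cm^2 = 224 / 10000 = 0.0224 m^2
Step 2: GSM = 4.16 g / 0.0224 m^2 = 185.7 g/m^2

185.7 g/m^2


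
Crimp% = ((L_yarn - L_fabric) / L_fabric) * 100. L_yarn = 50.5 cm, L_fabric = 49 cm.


Formula: Crimp% = ((L_yarn - L_fabric) / L_fabric) * 100
Step 1: Extension = 50.5 - 49 = 1.5 cm
Step 2: Crimp% = (1.5 / 49) * 100
Step 3: Crimp% = 0.030612 * 100 = 3.0612% ≈ 3.1%

3.1%


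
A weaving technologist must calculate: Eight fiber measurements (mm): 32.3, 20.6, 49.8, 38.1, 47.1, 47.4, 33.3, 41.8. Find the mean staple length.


Formula: Mean = sum of lengths / count
Sum = 32.3 + 20.6 + 49.8 + 38.1 + 47.1 + 47.4 + 33.3 + 41.8
Sum = 310.4 mm
Mean = 310.4 / 8 = 38.80 mm

38.80 mm


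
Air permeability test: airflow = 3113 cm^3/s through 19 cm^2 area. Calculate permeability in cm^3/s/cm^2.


Formula: Air Permeability = Airflow / Test Area
AP = 3113 cm^3/s / 19 cm^2
AP = 163.8 cm^3/s/cm^2

163.8 cm^3/s/cm^2


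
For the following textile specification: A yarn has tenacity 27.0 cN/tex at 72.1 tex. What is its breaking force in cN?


Formula: Breaking force = Tenacity * Linear density
F = 27.0 cN/tex * 72.1 tex
F = 1946.70 cN

1946.70 cN


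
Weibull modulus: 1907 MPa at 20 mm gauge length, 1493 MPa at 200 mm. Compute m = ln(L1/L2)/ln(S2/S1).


Formula: m = ln(L1/L2) / ln(S2/S1)
Step 1: ln(L1/L2) = ln(20/200) = -2.30259
Step 2: S2/S1 = 1493/1907 = 0.78291
Step 3: ln(S2/S1) = ln(0.78291) = -0.24474
Step 4: m = -2.30259 / -0.24474 = 9.41

9.41 (Weibull m)


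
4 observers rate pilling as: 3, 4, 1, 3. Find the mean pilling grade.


Formula: Mean = sum / count
Sum = 3 + 4 + 1 + 3 = 11
Mean = 11 / 4 = 2.8

2.8


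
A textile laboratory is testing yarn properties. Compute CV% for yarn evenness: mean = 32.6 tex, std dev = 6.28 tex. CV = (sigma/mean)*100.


Formula: CV% = (standard deviation / mean) * 100
Step 1: Ratio = 6.28 / 32.6 = 0.192638
Step 2: CV% = 0.192638 * 100 = 19.2638% ≈ 19.3%

19.3%


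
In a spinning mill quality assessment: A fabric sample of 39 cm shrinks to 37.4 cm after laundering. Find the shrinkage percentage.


Formula: Shrinkage% = ((L_before - L_after) / L_before) * 100
Step 1: Shrinkage = 39 - 37.4 = 1.6 cm
Step 2: Shrinkage% = (1.6 / 39) * 100
Step 3: Shrinkage% = 0.041026 * 100 = 4.1026% ≈ 4.1%

4.1%
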